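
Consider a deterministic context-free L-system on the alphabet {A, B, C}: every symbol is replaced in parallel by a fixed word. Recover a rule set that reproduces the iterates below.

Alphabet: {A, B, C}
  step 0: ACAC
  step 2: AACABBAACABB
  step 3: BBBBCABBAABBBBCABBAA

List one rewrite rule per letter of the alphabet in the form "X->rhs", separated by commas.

A->BB, B->A, C->CA

  step 2 ⇒ step 3: AACABBAACABB ⇒ BB·BB·CA·BB·A·A·BB·BB·CA·BB·A·A
    A ↦ BB
    B ↦ A
    C ↦ CA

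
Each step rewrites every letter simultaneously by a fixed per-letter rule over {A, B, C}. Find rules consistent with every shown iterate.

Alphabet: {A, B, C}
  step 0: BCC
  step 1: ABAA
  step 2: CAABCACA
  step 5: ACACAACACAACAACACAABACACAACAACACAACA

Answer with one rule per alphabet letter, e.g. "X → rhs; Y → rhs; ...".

  step 1 ⇒ step 2: ABAA ⇒ CA·AB·CA·CA
    A ↦ CA
    B ↦ AB
  step 0 ⇒ step 1: BCC ⇒ AB·A·A
    C ↦ A

A->CA, B->AB, C->A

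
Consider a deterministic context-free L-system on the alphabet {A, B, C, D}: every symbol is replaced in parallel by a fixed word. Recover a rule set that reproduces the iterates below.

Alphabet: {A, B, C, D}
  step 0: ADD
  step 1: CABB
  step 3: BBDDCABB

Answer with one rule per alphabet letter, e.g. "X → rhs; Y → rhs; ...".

  step 0 ⇒ step 1: ADD ⇒ CA·B·B
    A ↦ CA
    D ↦ B
    B ↦ D  (constrained at step 1)
    C ↦ DD  (constrained at step 1)

A->CA, B->D, C->DD, D->B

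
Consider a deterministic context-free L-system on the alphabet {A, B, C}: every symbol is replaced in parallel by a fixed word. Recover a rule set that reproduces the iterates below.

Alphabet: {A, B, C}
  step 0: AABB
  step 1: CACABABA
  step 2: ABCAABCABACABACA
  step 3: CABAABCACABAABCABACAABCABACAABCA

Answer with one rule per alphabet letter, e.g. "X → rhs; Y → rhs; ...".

A->CA, B->BA, C->AB

  step 2 ⇒ step 3: ABCAABCABACABACA ⇒ CA·BA·AB·CA·CA·BA·AB·CA·BA·CA·AB·CA·BA·CA·AB·CA
    A ↦ CA
    B ↦ BA
    C ↦ AB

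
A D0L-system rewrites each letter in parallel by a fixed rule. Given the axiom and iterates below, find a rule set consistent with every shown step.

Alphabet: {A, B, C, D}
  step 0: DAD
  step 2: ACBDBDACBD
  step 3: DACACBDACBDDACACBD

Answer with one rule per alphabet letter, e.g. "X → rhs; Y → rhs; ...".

  step 2 ⇒ step 3: ACBDBDACBD ⇒ D·AC·AC·BD·AC·BD·D·AC·AC·BD
    A ↦ D
    B ↦ AC
    C ↦ AC
    D ↦ BD

A->D, B->AC, C->AC, D->BD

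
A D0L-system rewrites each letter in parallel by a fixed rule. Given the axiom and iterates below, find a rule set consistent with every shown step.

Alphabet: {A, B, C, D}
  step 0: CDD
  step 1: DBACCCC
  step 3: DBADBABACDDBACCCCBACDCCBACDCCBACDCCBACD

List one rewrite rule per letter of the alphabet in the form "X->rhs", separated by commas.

  step 0 ⇒ step 1: CDD ⇒ DBA·CC·CC
    C ↦ DBA
    D ↦ CC
    A ↦ D  (constrained at step 1)
    B ↦ BAC  (constrained at step 1)

A->D, B->BAC, C->DBA, D->CC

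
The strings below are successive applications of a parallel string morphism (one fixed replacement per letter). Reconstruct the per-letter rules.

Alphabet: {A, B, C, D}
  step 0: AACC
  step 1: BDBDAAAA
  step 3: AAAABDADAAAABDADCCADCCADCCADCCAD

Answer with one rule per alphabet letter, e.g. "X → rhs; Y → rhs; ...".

A->BD, B->CC, C->AA, D->AD

  step 0 ⇒ step 1: AACC ⇒ BD·BD·AA·AA
    A ↦ BD
    C ↦ AA
    B ↦ CC  (constrained at step 1)
    D ↦ AD  (constrained at step 1)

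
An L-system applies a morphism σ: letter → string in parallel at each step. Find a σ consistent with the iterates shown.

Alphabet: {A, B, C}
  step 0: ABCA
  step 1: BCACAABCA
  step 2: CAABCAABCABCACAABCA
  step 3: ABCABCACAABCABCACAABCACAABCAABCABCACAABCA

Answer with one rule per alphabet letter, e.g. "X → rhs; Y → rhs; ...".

  step 2 ⇒ step 3: CAABCAABCABCACAABCA ⇒ A·BCA·BCA·CA·A·BCA·BCA·CA·A·BCA·CA·A·BCA·A·BCA·BCA·CA·A·BCA
    A ↦ BCA
    B ↦ CA
    C ↦ A

A->BCA, B->CA, C->A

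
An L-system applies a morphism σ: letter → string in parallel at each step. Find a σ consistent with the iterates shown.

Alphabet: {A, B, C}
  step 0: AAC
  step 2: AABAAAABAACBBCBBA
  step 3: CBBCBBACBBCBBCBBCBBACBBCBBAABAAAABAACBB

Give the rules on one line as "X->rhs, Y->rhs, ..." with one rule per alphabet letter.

A->CBB, B->A, C->AAB

  step 2 ⇒ step 3: AABAAAABAACBBCBBA ⇒ CBB·CBB·A·CBB·CBB·CBB·CBB·A·CBB·CBB·AAB·A·A·AAB·A·A·CBB
    A ↦ CBB
    B ↦ A
    C ↦ AAB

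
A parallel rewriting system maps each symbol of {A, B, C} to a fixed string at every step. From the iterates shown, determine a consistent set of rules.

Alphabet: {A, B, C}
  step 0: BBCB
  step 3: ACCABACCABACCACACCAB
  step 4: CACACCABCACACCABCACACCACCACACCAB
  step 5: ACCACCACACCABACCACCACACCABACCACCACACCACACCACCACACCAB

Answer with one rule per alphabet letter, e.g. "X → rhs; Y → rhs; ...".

A->C, B->AB, C->AC

  step 4 ⇒ step 5: CACACCABCACACCABCACACCACCACACCAB ⇒ AC·C·AC·C·AC·AC·C·AB·AC·C·AC·C·AC·AC·C·AB·AC·C·AC·C·AC·AC·C·AC·AC·C·AC·C·AC·AC·C·AB
    A ↦ C
    B ↦ AB
    C ↦ AC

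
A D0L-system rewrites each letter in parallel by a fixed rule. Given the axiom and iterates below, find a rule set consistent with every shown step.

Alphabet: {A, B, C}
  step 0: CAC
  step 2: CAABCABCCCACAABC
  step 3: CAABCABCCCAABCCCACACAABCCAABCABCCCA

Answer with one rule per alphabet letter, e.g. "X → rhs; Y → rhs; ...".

A->ABC, B->C, C->CA

  step 2 ⇒ step 3: CAABCABCCCACAABC ⇒ CA·ABC·ABC·C·CA·ABC·C·CA·CA·CA·ABC·CA·ABC·ABC·C·CA
    A ↦ ABC
    B ↦ C
    C ↦ CA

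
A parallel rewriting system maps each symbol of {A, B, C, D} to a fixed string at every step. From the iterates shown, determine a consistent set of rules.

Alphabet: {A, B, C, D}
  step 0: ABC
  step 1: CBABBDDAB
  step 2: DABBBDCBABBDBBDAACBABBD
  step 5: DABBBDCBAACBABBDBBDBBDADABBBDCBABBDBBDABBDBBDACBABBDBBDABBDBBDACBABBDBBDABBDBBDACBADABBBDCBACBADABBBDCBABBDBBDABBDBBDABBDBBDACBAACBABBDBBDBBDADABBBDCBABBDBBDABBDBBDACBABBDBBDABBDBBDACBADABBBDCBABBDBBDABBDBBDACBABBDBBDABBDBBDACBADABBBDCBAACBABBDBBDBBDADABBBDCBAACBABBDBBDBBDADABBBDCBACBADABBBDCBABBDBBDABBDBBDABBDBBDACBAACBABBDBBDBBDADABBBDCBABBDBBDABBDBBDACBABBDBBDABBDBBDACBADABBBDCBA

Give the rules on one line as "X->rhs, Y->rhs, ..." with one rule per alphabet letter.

  step 1 ⇒ step 2: CBABBDDAB ⇒ DAB·BBD·CBA·BBD·BBD·A·A·CBA·BBD
    A ↦ CBA
    B ↦ BBD
    C ↦ DAB
    D ↦ A

A->CBA, B->BBD, C->DAB, D->A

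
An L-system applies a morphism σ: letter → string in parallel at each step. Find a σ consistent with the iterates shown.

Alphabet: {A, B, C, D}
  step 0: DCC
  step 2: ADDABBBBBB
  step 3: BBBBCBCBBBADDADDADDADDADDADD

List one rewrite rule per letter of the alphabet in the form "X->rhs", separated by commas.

  step 2 ⇒ step 3: ADDABBBBBB ⇒ BBB·BC·BC·BBB·ADD·ADD·ADD·ADD·ADD·ADD
    A ↦ BBB
    B ↦ ADD
    D ↦ BC
    C ↦ A  (constrained at step 0)

A->BBB, B->ADD, C->A, D->BC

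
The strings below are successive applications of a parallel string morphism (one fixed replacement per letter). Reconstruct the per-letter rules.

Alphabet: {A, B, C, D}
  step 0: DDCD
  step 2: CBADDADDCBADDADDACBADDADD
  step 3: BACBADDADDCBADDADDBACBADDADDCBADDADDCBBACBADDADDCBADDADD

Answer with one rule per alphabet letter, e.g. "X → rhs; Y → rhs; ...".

  step 2 ⇒ step 3: CBADDADDCBADDADDACBADDADD ⇒ B·A·CB·ADD·ADD·CB·ADD·ADD·B·A·CB·ADD·ADD·CB·ADD·ADD·CB·B·A·CB·ADD·ADD·CB·ADD·ADD
    A ↦ CB
    B ↦ A
    C ↦ B
    D ↦ ADD

A->CB, B->A, C->B, D->ADD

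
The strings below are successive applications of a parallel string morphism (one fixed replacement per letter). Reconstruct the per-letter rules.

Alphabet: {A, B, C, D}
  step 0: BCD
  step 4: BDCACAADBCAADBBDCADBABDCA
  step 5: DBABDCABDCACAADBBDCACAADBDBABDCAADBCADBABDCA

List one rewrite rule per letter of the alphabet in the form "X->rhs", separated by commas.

A->CA, B->DB, C->BD, D->A

  step 4 ⇒ step 5: BDCACAADBCAADBBDCADBABDCA ⇒ DB·A·BD·CA·BD·CA·CA·A·DB·BD·CA·CA·A·DB·DB·A·BD·CA·A·DB·CA·DB·A·BD·CA
    A ↦ CA
    B ↦ DB
    C ↦ BD
    D ↦ A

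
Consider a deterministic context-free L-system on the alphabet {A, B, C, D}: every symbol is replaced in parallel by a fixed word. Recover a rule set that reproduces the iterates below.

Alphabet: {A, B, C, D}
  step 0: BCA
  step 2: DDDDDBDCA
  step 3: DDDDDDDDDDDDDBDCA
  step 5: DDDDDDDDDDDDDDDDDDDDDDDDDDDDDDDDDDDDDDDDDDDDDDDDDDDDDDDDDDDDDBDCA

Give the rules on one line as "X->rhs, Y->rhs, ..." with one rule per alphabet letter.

A->DCA, B->D, C->B, D->DD

  step 2 ⇒ step 3: DDDDDBDCA ⇒ DD·DD·DD·DD·DD·D·DD·B·DCA
    A ↦ DCA
    B ↦ D
    C ↦ B
    D ↦ DD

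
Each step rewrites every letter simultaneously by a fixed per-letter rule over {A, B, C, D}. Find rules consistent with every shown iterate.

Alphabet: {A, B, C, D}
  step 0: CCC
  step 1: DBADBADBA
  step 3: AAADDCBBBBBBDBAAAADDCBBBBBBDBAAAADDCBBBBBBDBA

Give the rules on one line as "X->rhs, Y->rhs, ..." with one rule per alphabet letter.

A->DDC, B->A, C->DBA, D->BBB

  step 0 ⇒ step 1: CCC ⇒ DBA·DBA·DBA
    C ↦ DBA
    A ↦ DDC  (constrained at step 1)
    B ↦ A  (constrained at step 1)
    D ↦ BBB  (constrained at step 1)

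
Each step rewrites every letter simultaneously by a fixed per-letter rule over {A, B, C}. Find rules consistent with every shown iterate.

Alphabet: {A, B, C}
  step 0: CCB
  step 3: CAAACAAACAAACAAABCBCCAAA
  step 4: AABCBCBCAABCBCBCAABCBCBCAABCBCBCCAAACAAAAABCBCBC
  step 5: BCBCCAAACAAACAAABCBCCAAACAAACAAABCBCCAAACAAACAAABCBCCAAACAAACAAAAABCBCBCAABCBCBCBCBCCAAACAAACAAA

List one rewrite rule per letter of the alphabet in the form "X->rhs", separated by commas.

A->BC, B->CA, C->AA

  step 4 ⇒ step 5: AABCBCBCAABCBCBCAABCBCBCAABCBCBCCAAACAAAAABCBCBC ⇒ BC·BC·CA·AA·CA·AA·CA·AA·BC·BC·CA·AA·CA·AA·CA·AA·BC·BC·CA·AA·CA·AA·CA·AA·BC·BC·CA·AA·CA·AA·CA·AA·AA·BC·BC·BC·AA·BC·BC·BC·BC·BC·CA·AA·CA·AA·CA·AA
    A ↦ BC
    B ↦ CA
    C ↦ AA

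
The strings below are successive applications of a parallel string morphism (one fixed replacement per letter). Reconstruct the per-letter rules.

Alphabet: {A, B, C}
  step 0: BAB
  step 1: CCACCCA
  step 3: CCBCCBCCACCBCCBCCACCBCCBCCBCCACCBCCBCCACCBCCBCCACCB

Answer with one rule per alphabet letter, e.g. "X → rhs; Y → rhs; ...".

A->C, B->CCA, C->CCB

  step 0 ⇒ step 1: BAB ⇒ CCA·C·CCA
    A ↦ C
    B ↦ CCA
    C ↦ CCB  (constrained at step 1)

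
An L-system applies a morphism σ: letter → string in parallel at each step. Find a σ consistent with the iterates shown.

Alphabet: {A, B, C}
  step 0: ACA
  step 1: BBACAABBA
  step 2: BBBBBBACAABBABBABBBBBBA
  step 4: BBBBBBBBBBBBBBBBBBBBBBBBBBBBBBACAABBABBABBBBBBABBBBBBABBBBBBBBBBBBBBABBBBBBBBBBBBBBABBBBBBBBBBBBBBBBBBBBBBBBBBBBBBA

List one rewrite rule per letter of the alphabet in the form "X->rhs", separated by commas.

  step 1 ⇒ step 2: BBACAABBA ⇒ BB·BB·BBA·CAA·BBA·BBA·BB·BB·BBA
    A ↦ BBA
    B ↦ BB
    C ↦ CAA

A->BBA, B->BB, C->CAA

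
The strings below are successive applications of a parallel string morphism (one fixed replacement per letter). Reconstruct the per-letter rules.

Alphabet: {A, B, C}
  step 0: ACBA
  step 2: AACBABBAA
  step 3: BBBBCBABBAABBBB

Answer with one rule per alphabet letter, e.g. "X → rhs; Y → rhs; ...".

A->BB, B->A, C->CB

  step 2 ⇒ step 3: AACBABBAA ⇒ BB·BB·CB·A·BB·A·A·BB·BB
    A ↦ BB
    B ↦ A
    C ↦ CB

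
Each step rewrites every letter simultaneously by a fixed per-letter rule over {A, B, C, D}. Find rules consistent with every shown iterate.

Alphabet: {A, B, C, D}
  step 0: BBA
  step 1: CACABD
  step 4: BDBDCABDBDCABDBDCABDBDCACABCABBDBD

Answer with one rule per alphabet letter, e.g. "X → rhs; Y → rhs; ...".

A->BD, B->CA, C->BD, D->B

  step 0 ⇒ step 1: BBA ⇒ CA·CA·BD
    A ↦ BD
    B ↦ CA
    C ↦ BD  (constrained at step 1)
    D ↦ B  (constrained at step 1)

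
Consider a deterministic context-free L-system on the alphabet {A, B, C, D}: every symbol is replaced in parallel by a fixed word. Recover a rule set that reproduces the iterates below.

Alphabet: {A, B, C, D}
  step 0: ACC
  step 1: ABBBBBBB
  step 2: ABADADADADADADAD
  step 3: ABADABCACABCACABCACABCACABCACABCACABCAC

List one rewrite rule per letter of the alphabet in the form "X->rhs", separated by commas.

  step 2 ⇒ step 3: ABADADADADADADAD ⇒ AB·AD·AB·CAC·AB·CAC·AB·CAC·AB·CAC·AB·CAC·AB·CAC·AB·CAC
    A ↦ AB
    B ↦ AD
    D ↦ CAC
  step 0 ⇒ step 1: ACC ⇒ AB·BBB·BBB
    C ↦ BBB

A->AB, B->AD, C->BBB, D->CAC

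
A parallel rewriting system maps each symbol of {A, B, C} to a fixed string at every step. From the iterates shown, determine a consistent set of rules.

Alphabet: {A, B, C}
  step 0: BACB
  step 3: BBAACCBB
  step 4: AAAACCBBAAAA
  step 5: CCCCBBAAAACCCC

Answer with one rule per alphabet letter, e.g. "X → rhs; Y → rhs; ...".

  step 4 ⇒ step 5: AAAACCBBAAAA ⇒ C·C·C·C·B·B·AA·AA·C·C·C·C
    A ↦ C
    B ↦ AA
    C ↦ B

A->C, B->AA, C->B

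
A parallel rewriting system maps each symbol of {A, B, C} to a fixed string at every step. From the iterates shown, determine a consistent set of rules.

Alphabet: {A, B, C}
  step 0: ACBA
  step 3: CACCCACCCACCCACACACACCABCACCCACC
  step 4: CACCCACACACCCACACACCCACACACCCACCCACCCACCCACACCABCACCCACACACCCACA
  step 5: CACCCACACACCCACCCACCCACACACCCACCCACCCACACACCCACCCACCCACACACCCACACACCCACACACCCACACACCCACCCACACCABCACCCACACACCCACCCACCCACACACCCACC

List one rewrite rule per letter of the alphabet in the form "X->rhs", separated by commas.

  step 4 ⇒ step 5: CACCCACACACCCACACACCCACACACCCACCCACCCACCCACACCABCACCCACACACCCACA ⇒ CA·CC·CA·CA·CA·CC·CA·CC·CA·CC·CA·CA·CA·CC·CA·CC·CA·CC·CA·CA·CA·CC·CA·CC·CA·CC·CA·CA·CA·CC·CA·CA·CA·CC·CA·CA·CA·CC·CA·CA·CA·CC·CA·CC·CA·CA·CC·AB·CA·CC·CA·CA·CA·CC·CA·CC·CA·CC·CA·CA·CA·CC·CA·CC
    A ↦ CC
    B ↦ AB
    C ↦ CA

A->CC, B->AB, C->CA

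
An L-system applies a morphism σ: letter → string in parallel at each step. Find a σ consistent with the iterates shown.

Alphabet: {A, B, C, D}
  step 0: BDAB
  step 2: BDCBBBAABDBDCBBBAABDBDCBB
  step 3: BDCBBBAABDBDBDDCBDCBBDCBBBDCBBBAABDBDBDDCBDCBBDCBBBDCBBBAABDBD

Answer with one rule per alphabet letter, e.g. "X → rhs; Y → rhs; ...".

  step 2 ⇒ step 3: BDCBBBAABDBDCBBBAABDBDCBB ⇒ BD·CBB·BAA·BD·BD·BD·DCB·DCB·BD·CBB·BD·CBB·BAA·BD·BD·BD·DCB·DCB·BD·CBB·BD·CBB·BAA·BD·BD
    A ↦ DCB
    B ↦ BD
    C ↦ BAA
    D ↦ CBB

A->DCB, B->BD, C->BAA, D->CBB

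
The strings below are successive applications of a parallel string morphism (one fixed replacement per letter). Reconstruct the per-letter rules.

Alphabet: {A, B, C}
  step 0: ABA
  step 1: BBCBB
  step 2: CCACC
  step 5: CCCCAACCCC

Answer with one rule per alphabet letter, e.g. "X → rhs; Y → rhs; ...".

A->BB, B->C, C->A

  step 1 ⇒ step 2: BBCBB ⇒ C·C·A·C·C
    B ↦ C
    C ↦ A
  step 0 ⇒ step 1: ABA ⇒ BB·C·BB
    A ↦ BB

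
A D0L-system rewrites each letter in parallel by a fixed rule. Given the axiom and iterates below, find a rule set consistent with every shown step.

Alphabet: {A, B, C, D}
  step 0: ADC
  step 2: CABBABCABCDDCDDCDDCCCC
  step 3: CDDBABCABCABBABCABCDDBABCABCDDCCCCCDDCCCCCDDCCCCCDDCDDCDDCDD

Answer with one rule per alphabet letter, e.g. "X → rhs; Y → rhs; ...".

A->BAB, B->CAB, C->CDD, D->CC

  step 2 ⇒ step 3: CABBABCABCDDCDDCDDCCCC ⇒ CDD·BAB·CAB·CAB·BAB·CAB·CDD·BAB·CAB·CDD·CC·CC·CDD·CC·CC·CDD·CC·CC·CDD·CDD·CDD·CDD
    A ↦ BAB
    B ↦ CAB
    C ↦ CDD
    D ↦ CC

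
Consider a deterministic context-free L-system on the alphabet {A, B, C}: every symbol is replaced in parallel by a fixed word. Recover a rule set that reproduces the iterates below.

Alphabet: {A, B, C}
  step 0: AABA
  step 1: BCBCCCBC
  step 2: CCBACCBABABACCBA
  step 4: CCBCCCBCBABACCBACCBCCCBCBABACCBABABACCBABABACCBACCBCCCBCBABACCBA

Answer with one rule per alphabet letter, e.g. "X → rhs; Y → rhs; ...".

A->BC, B->CC, C->BA

  step 1 ⇒ step 2: BCBCCCBC ⇒ CC·BA·CC·BA·BA·BA·CC·BA
    B ↦ CC
    C ↦ BA
  step 0 ⇒ step 1: AABA ⇒ BC·BC·CC·BC
    A ↦ BC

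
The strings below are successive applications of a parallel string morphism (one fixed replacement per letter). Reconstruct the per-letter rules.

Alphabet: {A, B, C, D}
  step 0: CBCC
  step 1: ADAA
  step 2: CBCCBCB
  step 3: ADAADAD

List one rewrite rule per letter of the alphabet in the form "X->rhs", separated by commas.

  step 2 ⇒ step 3: CBCCBCB ⇒ A·D·A·A·D·A·D
    B ↦ D
    C ↦ A
  step 1 ⇒ step 2: ADAA ⇒ CB·C·CB·CB
    A ↦ CB
  step 1 ⇒ step 2: ADAA ⇒ CB·C·CB·CB
    D ↦ C

A->CB, B->D, C->A, D->C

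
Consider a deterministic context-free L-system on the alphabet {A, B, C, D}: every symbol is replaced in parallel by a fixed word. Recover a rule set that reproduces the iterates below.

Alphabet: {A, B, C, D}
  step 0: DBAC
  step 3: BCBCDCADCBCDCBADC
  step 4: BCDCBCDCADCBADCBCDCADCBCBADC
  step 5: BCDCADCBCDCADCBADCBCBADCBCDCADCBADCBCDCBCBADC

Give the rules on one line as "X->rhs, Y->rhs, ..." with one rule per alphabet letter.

A->B, B->BC, C->DC, D->A

  step 4 ⇒ step 5: BCDCBCDCADCBADCBCDCADCBCBADC ⇒ BC·DC·A·DC·BC·DC·A·DC·B·A·DC·BC·B·A·DC·BC·DC·A·DC·B·A·DC·BC·DC·BC·B·A·DC
    A ↦ B
    B ↦ BC
    C ↦ DC
    D ↦ A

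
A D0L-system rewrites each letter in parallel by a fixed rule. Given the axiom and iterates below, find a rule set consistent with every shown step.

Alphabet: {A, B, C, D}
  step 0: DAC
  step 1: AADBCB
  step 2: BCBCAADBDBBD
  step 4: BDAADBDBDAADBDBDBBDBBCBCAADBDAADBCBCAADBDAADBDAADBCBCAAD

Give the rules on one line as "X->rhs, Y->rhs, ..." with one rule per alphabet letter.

  step 1 ⇒ step 2: AADBCB ⇒ BC·BC·AAD·BD·B·BD
    A ↦ BC
    B ↦ BD
    C ↦ B
    D ↦ AAD

A->BC, B->BD, C->B, D->AAD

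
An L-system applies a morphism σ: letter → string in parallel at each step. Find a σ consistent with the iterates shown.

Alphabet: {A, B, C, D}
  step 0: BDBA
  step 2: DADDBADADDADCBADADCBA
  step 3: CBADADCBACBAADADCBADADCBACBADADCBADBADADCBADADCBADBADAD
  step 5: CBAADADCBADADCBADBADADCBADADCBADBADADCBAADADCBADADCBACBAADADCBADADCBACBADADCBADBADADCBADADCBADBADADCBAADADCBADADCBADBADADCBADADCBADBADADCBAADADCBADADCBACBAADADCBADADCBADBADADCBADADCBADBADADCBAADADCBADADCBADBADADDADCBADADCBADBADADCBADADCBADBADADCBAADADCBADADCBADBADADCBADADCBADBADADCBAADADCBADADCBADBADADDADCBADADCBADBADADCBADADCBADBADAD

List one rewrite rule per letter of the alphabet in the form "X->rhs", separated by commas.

  step 2 ⇒ step 3: DADDBADADDADCBADADCBA ⇒ CBA·DAD·CBA·CBA·A·DAD·CBA·DAD·CBA·CBA·DAD·CBA·DB·A·DAD·CBA·DAD·CBA·DB·A·DAD
    A ↦ DAD
    B ↦ A
    C ↦ DB
    D ↦ CBA

A->DAD, B->A, C->DB, D->CBA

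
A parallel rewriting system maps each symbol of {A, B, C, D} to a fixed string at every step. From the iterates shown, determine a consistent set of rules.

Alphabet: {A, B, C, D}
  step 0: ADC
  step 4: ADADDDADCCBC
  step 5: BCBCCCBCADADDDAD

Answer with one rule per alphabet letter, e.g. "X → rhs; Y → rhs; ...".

A->B, B->DD, C->AD, D->C

  step 4 ⇒ step 5: ADADDDADCCBC ⇒ B·C·B·C·C·C·B·C·AD·AD·DD·AD
    A ↦ B
    B ↦ DD
    C ↦ AD
    D ↦ C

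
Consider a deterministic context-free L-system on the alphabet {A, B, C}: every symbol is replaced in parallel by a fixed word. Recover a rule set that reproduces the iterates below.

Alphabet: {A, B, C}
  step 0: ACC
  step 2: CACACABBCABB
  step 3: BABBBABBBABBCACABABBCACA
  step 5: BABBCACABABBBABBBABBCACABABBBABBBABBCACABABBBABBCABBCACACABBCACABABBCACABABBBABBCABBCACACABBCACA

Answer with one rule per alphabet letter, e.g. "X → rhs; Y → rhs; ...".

  step 2 ⇒ step 3: CACACABBCABB ⇒ BA·BB·BA·BB·BA·BB·CA·CA·BA·BB·CA·CA
    A ↦ BB
    B ↦ CA
    C ↦ BA

A->BB, B->CA, C->BA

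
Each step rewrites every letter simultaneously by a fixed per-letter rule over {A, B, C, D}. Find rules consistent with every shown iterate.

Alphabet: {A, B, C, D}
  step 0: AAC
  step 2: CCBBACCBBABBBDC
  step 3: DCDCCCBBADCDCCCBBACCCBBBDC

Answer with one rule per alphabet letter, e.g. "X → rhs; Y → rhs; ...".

A->BBA, B->C, C->DC, D->BBB

  step 2 ⇒ step 3: CCBBACCBBABBBDC ⇒ DC·DC·C·C·BBA·DC·DC·C·C·BBA·C·C·C·BBB·DC
    A ↦ BBA
    B ↦ C
    C ↦ DC
    D ↦ BBB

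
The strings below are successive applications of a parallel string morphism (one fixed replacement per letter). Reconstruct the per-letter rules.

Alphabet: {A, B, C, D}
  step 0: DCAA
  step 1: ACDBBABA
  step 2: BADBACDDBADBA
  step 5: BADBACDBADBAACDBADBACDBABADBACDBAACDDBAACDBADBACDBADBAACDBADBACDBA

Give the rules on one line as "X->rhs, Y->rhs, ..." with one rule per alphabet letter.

A->BA, B->D, C->DB, D->AC

  step 1 ⇒ step 2: ACDBBABA ⇒ BA·DB·AC·D·D·BA·D·BA
    A ↦ BA
    B ↦ D
    C ↦ DB
    D ↦ AC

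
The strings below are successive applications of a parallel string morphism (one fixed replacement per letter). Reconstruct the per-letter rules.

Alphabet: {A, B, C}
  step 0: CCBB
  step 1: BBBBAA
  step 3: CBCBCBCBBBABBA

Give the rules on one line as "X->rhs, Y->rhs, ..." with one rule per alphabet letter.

A->CB, B->A, C->BB

  step 0 ⇒ step 1: CCBB ⇒ BB·BB·A·A
    B ↦ A
    C ↦ BB
    A ↦ CB  (constrained at step 1)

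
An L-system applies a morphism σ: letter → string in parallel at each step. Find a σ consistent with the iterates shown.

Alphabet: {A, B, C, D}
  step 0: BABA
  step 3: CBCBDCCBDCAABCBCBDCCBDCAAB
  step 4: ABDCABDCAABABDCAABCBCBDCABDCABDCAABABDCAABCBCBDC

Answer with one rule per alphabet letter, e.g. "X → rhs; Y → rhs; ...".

  step 3 ⇒ step 4: CBCBDCCBDCAABCBCBDCCBDCAAB ⇒ AB·DC·AB·DC·A·AB·AB·DC·A·AB·CB·CB·DC·AB·DC·AB·DC·A·AB·AB·DC·A·AB·CB·CB·DC
    A ↦ CB
    B ↦ DC
    C ↦ AB
    D ↦ A

A->CB, B->DC, C->AB, D->A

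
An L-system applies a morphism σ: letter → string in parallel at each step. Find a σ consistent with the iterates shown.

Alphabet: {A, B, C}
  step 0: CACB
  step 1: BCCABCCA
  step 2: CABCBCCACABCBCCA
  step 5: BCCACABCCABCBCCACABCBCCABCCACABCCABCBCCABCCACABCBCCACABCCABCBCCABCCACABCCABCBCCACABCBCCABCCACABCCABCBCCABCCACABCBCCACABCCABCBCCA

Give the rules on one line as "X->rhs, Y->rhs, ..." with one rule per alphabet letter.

  step 1 ⇒ step 2: BCCABCCA ⇒ CA·BC·BC·CA·CA·BC·BC·CA
    A ↦ CA
    B ↦ CA
    C ↦ BC

A->CA, B->CA, C->BC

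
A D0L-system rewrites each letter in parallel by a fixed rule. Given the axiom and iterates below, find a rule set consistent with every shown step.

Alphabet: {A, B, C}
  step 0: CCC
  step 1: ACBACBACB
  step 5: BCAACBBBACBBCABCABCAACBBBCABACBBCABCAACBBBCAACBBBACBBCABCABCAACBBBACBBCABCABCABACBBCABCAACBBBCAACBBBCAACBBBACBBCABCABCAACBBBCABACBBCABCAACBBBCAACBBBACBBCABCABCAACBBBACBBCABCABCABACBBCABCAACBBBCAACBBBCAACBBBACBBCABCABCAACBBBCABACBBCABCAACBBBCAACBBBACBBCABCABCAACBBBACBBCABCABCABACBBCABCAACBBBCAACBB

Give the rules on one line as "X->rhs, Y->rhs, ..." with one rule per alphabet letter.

A->B, B->BCA, C->ACB

  step 0 ⇒ step 1: CCC ⇒ ACB·ACB·ACB
    C ↦ ACB
    A ↦ B  (constrained at step 1)
    B ↦ BCA  (constrained at step 1)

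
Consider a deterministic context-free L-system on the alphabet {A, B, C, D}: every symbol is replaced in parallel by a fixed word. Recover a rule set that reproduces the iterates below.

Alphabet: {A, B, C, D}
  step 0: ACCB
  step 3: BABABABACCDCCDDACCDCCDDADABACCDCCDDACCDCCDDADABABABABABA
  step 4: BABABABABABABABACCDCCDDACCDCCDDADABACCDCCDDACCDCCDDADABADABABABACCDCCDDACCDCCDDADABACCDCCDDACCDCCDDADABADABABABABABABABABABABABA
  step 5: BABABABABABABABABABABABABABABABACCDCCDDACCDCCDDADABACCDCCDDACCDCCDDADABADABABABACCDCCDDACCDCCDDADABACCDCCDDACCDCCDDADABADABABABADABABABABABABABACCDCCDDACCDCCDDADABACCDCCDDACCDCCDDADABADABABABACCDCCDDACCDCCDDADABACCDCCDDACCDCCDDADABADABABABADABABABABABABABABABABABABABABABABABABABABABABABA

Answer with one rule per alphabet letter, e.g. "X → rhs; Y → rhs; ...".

A->BA, B->BA, C->CCD, D->DA

  step 4 ⇒ step 5: BABABABABABABABACCDCCDDACCDCCDDADABACCDCCDDACCDCCDDADABADABABABACCDCCDDACCDCCDDADABACCDCCDDACCDCCDDADABADABABABABABABABABABABABA ⇒ BA·BA·BA·BA·BA·BA·BA·BA·BA·BA·BA·BA·BA·BA·BA·BA·CCD·CCD·DA·CCD·CCD·DA·DA·BA·CCD·CCD·DA·CCD·CCD·DA·DA·BA·DA·BA·BA·BA·CCD·CCD·DA·CCD·CCD·DA·DA·BA·CCD·CCD·DA·CCD·CCD·DA·DA·BA·DA·BA·BA·BA·DA·BA·BA·BA·BA·BA·BA·BA·CCD·CCD·DA·CCD·CCD·DA·DA·BA·CCD·CCD·DA·CCD·CCD·DA·DA·BA·DA·BA·BA·BA·CCD·CCD·DA·CCD·CCD·DA·DA·BA·CCD·CCD·DA·CCD·CCD·DA·DA·BA·DA·BA·BA·BA·DA·BA·BA·BA·BA·BA·BA·BA·BA·BA·BA·BA·BA·BA·BA·BA·BA·BA·BA·BA·BA·BA·BA·BA
    A ↦ BA
    B ↦ BA
    C ↦ CCD
    D ↦ DA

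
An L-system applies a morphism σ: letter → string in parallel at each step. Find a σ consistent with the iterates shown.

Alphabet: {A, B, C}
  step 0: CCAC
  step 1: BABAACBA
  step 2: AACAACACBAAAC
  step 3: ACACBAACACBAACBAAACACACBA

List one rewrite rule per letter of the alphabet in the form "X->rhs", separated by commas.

A->AC, B->A, C->BA

  step 2 ⇒ step 3: AACAACACBAAAC ⇒ AC·AC·BA·AC·AC·BA·AC·BA·A·AC·AC·AC·BA
    A ↦ AC
    B ↦ A
    C ↦ BA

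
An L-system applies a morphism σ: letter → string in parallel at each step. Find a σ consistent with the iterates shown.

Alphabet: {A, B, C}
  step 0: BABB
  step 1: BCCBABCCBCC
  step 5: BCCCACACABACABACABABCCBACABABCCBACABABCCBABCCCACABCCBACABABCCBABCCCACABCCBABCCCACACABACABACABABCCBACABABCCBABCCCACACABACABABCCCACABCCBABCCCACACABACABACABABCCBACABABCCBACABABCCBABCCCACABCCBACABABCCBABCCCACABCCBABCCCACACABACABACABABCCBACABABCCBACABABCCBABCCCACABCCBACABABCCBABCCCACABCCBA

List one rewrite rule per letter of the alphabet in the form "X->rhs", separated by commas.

  step 0 ⇒ step 1: BABB ⇒ BCC·BA·BCC·BCC
    A ↦ BA
    B ↦ BCC
    C ↦ CA  (constrained at step 1)

A->BA, B->BCC, C->CA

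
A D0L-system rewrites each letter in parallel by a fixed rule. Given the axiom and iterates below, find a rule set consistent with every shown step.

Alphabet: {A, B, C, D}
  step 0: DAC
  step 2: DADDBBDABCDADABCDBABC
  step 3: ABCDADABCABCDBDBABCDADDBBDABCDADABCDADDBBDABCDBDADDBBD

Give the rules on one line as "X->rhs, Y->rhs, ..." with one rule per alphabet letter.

  step 2 ⇒ step 3: DADDBBDABCDADABCDBABC ⇒ ABC·DAD·ABC·ABC·DB·DB·ABC·DAD·DB·BD·ABC·DAD·ABC·DAD·DB·BD·ABC·DB·DAD·DB·BD
    A ↦ DAD
    B ↦ DB
    C ↦ BD
    D ↦ ABC

A->DAD, B->DB, C->BD, D->ABC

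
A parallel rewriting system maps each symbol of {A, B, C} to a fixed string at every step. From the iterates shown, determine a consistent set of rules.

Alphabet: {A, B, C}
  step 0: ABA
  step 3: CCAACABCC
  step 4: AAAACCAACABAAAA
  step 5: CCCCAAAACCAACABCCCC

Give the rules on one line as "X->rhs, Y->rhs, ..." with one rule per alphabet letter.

A->C, B->AB, C->AA

  step 4 ⇒ step 5: AAAACCAACABAAAA ⇒ C·C·C·C·AA·AA·C·C·AA·C·AB·C·C·C·C
    A ↦ C
    B ↦ AB
    C ↦ AA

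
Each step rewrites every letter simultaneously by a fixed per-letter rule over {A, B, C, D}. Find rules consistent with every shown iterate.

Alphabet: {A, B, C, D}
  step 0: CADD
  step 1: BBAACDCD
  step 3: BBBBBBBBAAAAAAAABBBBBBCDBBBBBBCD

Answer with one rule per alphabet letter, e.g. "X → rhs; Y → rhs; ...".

A->AA, B->BB, C->BB, D->CD

  step 0 ⇒ step 1: CADD ⇒ BB·AA·CD·CD
    A ↦ AA
    C ↦ BB
    D ↦ CD
    B ↦ BB  (constrained at step 1)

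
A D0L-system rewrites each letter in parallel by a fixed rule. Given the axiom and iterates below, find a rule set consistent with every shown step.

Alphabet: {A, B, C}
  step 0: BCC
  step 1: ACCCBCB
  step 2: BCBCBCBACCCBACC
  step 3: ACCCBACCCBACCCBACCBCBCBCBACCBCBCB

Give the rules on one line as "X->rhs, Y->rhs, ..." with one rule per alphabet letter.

A->B, B->ACC, C->CB

  step 2 ⇒ step 3: BCBCBCBACCCBACC ⇒ ACC·CB·ACC·CB·ACC·CB·ACC·B·CB·CB·CB·ACC·B·CB·CB
    A ↦ B
    B ↦ ACC
    C ↦ CB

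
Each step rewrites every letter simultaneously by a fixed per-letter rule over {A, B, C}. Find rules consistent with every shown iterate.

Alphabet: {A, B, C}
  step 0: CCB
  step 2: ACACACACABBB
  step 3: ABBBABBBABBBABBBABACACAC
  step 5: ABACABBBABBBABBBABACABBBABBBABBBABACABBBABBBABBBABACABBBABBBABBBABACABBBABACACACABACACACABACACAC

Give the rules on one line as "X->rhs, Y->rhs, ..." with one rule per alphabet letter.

A->AB, B->AC, C->BB

  step 2 ⇒ step 3: ACACACACABBB ⇒ AB·BB·AB·BB·AB·BB·AB·BB·AB·AC·AC·AC
    A ↦ AB
    B ↦ AC
    C ↦ BB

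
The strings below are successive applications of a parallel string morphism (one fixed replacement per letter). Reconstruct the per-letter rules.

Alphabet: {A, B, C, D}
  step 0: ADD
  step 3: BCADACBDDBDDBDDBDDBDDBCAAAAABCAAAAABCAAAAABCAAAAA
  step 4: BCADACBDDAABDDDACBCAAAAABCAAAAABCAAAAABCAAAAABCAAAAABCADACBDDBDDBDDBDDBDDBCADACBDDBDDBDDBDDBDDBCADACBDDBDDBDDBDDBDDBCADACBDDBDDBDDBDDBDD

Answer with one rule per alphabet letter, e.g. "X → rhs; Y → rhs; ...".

A->BDD, B->BCA, C->DAC, D->AA

  step 3 ⇒ step 4: BCADACBDDBDDBDDBDDBDDBCAAAAABCAAAAABCAAAAABCAAAAA ⇒ BCA·DAC·BDD·AA·BDD·DAC·BCA·AA·AA·BCA·AA·AA·BCA·AA·AA·BCA·AA·AA·BCA·AA·AA·BCA·DAC·BDD·BDD·BDD·BDD·BDD·BCA·DAC·BDD·BDD·BDD·BDD·BDD·BCA·DAC·BDD·BDD·BDD·BDD·BDD·BCA·DAC·BDD·BDD·BDD·BDD·BDD
    A ↦ BDD
    B ↦ BCA
    C ↦ DAC
    D ↦ AA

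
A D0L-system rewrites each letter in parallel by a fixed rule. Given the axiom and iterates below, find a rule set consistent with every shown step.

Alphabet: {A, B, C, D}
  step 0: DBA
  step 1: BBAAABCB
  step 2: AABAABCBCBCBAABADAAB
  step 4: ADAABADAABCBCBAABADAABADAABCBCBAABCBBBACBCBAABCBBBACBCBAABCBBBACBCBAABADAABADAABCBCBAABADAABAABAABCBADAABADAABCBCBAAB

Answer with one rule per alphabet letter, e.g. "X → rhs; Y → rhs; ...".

  step 1 ⇒ step 2: BBAAABCB ⇒ AAB·AAB·CB·CB·CB·AAB·AD·AAB
    A ↦ CB
    B ↦ AAB
    C ↦ AD
  step 0 ⇒ step 1: DBA ⇒ BBA·AAB·CB
    D ↦ BBA

A->CB, B->AAB, C->AD, D->BBA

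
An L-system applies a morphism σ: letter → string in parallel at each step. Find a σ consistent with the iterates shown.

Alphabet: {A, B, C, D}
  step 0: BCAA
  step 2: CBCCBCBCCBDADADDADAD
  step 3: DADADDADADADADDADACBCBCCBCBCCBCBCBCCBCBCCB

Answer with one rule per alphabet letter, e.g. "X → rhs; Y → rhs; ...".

  step 2 ⇒ step 3: CBCCBCBCCBDADADDADAD ⇒ D·ADA·D·D·ADA·D·ADA·D·D·ADA·CB·CBC·CB·CBC·CB·CB·CBC·CB·CBC·CB
    A ↦ CBC
    B ↦ ADA
    C ↦ D
    D ↦ CB

A->CBC, B->ADA, C->D, D->CB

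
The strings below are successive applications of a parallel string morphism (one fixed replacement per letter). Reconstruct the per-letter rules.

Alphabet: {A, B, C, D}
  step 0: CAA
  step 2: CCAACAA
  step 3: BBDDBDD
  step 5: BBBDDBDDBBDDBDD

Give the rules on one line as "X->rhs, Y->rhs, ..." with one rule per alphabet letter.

A->D, B->C, C->B, D->CAA

  step 2 ⇒ step 3: CCAACAA ⇒ B·B·D·D·B·D·D
    A ↦ D
    C ↦ B
    B ↦ C  (constrained at step 3)
    D ↦ CAA  (constrained at step 3)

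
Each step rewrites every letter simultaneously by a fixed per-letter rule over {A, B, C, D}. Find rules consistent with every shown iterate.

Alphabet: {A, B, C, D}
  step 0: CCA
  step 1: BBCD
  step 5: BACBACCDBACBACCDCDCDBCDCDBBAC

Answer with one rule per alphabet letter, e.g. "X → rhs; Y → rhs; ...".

A->CD, B->CD, C->B, D->AC

  step 0 ⇒ step 1: CCA ⇒ B·B·CD
    A ↦ CD
    C ↦ B
    B ↦ CD  (constrained at step 1)
    D ↦ AC  (constrained at step 1)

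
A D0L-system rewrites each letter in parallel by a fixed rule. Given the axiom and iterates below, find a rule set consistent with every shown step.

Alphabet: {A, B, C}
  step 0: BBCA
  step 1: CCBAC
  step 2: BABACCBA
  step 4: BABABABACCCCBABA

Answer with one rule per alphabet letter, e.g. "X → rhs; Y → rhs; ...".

  step 1 ⇒ step 2: CCBAC ⇒ BA·BA·C·C·BA
    A ↦ C
    B ↦ C
    C ↦ BA

A->C, B->C, C->BA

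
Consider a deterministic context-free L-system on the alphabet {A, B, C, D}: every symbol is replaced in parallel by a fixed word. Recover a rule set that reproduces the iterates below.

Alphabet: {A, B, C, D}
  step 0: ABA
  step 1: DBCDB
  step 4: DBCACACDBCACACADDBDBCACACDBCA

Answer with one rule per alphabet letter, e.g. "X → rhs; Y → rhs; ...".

A->DB, B->C, C->AD, D->CA

  step 0 ⇒ step 1: ABA ⇒ DB·C·DB
    A ↦ DB
    B ↦ C
    C ↦ AD  (constrained at step 1)
    D ↦ CA  (constrained at step 1)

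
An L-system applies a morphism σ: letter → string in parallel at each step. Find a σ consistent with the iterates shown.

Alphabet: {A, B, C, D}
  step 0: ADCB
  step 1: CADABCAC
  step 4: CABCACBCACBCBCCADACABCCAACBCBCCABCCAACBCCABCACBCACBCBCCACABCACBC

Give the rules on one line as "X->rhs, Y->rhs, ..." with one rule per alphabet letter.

A->CA, B->AC, C->BC, D->DA

  step 0 ⇒ step 1: ADCB ⇒ CA·DA·BC·AC
    A ↦ CA
    B ↦ AC
    C ↦ BC
    D ↦ DA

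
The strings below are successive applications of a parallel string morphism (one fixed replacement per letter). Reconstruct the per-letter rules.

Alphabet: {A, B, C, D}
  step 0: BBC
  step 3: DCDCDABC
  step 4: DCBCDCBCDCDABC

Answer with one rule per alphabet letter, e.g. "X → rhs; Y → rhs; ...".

  step 3 ⇒ step 4: DCDCDABC ⇒ DC·BC·DC·BC·DC·D·A·BC
    A ↦ D
    B ↦ A
    C ↦ BC
    D ↦ DC

A->D, B->A, C->BC, D->DC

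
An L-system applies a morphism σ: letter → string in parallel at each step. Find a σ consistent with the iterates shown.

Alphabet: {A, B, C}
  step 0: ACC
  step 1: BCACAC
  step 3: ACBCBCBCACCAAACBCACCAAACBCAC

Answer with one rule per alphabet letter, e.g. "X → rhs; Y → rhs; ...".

  step 0 ⇒ step 1: ACC ⇒ BC·AC·AC
    A ↦ BC
    C ↦ AC
    B ↦ CAA  (constrained at step 1)

A->BC, B->CAA, C->AC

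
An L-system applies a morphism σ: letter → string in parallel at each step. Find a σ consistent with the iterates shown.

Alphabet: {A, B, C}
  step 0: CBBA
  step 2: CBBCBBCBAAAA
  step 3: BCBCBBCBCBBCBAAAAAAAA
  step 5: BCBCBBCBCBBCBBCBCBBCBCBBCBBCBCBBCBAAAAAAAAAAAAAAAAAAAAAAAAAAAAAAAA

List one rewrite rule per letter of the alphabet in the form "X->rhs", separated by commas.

  step 2 ⇒ step 3: CBBCBBCBAAAA ⇒ B·CB·CB·B·CB·CB·B·CB·AA·AA·AA·AA
    A ↦ AA
    B ↦ CB
    C ↦ B

A->AA, B->CB, C->B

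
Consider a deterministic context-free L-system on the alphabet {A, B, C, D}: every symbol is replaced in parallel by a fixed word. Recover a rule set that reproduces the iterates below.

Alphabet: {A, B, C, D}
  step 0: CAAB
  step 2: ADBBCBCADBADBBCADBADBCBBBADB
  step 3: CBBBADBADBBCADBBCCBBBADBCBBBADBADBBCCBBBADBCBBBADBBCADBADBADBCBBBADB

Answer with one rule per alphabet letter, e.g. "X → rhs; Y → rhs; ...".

  step 2 ⇒ step 3: ADBBCBCADBADBBCADBADBCBBBADB ⇒ CBB·B·ADB·ADB·BC·ADB·BC·CBB·B·ADB·CBB·B·ADB·ADB·BC·CBB·B·ADB·CBB·B·ADB·BC·ADB·ADB·ADB·CBB·B·ADB
    A ↦ CBB
    B ↦ ADB
    C ↦ BC
    D ↦ B

A->CBB, B->ADB, C->BC, D->B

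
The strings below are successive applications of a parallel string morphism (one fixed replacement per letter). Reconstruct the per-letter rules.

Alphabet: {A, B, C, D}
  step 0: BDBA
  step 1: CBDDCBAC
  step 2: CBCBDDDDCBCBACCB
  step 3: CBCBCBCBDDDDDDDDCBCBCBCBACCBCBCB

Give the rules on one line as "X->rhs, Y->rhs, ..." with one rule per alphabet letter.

A->AC, B->CB, C->CB, D->DD

  step 2 ⇒ step 3: CBCBDDDDCBCBACCB ⇒ CB·CB·CB·CB·DD·DD·DD·DD·CB·CB·CB·CB·AC·CB·CB·CB
    A ↦ AC
    B ↦ CB
    C ↦ CB
    D ↦ DD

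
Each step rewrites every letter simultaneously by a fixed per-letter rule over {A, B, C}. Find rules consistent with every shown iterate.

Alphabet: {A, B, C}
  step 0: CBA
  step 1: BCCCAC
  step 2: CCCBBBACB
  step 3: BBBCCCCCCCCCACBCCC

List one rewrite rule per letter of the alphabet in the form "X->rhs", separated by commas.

  step 2 ⇒ step 3: CCCBBBACB ⇒ B·B·B·CCC·CCC·CCC·AC·B·CCC
    A ↦ AC
    B ↦ CCC
    C ↦ B

A->AC, B->CCC, C->B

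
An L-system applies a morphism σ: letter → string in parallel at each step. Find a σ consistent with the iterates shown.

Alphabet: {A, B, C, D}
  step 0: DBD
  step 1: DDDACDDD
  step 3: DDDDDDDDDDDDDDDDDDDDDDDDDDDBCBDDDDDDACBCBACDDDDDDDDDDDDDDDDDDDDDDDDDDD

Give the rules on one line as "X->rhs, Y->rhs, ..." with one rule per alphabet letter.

A->CDD, B->AC, C->BCB, D->DDD

  step 0 ⇒ step 1: DBD ⇒ DDD·AC·DDD
    B ↦ AC
    D ↦ DDD
    A ↦ CDD  (constrained at step 1)
    C ↦ BCB  (constrained at step 1)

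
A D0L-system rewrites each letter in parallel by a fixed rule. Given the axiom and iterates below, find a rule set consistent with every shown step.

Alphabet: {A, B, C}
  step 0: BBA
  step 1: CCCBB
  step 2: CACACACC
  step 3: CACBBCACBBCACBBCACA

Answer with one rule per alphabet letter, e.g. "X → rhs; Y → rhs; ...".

  step 2 ⇒ step 3: CACACACC ⇒ CA·CBB·CA·CBB·CA·CBB·CA·CA
    A ↦ CBB
    C ↦ CA
  step 0 ⇒ step 1: BBA ⇒ C·C·CBB
    B ↦ C

A->CBB, B->C, C->CA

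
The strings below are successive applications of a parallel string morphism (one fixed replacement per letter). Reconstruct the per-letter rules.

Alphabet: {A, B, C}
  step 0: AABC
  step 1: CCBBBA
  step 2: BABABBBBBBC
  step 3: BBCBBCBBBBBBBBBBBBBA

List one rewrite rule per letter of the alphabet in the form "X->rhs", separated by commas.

  step 2 ⇒ step 3: BABABBBBBBC ⇒ BB·C·BB·C·BB·BB·BB·BB·BB·BB·BA
    A ↦ C
    B ↦ BB
    C ↦ BA

A->C, B->BB, C->BA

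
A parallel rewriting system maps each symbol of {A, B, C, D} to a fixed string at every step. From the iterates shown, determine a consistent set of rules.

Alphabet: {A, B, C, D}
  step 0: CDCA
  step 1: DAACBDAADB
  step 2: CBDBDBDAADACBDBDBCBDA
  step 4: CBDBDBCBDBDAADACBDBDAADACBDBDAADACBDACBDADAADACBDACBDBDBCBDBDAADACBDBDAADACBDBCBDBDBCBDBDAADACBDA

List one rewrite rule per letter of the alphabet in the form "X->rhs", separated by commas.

  step 1 ⇒ step 2: DAACBDAADB ⇒ CB·DB·DB·DAA·DA·CB·DB·DB·CB·DA
    A ↦ DB
    B ↦ DA
    C ↦ DAA
    D ↦ CB

A->DB, B->DA, C->DAA, D->CB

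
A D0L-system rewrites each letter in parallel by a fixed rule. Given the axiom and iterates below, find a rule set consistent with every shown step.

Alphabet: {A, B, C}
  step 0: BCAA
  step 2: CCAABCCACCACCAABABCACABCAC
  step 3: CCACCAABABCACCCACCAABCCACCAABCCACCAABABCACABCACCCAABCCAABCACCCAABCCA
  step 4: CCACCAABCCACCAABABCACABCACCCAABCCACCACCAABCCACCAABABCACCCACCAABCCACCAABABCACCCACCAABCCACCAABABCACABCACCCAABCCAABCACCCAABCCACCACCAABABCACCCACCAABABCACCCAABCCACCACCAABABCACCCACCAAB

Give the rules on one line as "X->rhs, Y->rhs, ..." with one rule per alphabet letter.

  step 3 ⇒ step 4: CCACCAABABCACCCACCAABCCACCAABCCACCAABABCACABCACCCAABCCAABCACCCAABCCA ⇒ CCA·CCA·AB·CCA·CCA·AB·AB·CAC·AB·CAC·CCA·AB·CCA·CCA·CCA·AB·CCA·CCA·AB·AB·CAC·CCA·CCA·AB·CCA·CCA·AB·AB·CAC·CCA·CCA·AB·CCA·CCA·AB·AB·CAC·AB·CAC·CCA·AB·CCA·AB·CAC·CCA·AB·CCA·CCA·CCA·AB·AB·CAC·CCA·CCA·AB·AB·CAC·CCA·AB·CCA·CCA·CCA·AB·AB·CAC·CCA·CCA·AB
    A ↦ AB
    B ↦ CAC
    C ↦ CCA

A->AB, B->CAC, C->CCA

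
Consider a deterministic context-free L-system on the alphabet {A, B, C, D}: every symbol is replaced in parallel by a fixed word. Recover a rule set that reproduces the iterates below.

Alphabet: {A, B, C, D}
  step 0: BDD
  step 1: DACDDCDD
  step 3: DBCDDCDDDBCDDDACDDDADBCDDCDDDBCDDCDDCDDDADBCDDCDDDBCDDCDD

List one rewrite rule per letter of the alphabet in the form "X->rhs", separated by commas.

  step 0 ⇒ step 1: BDD ⇒ DA·CDD·CDD
    B ↦ DA
    D ↦ CDD
    A ↦ CDB  (constrained at step 1)
    C ↦ DB  (constrained at step 1)

A->CDB, B->DA, C->DB, D->CDD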